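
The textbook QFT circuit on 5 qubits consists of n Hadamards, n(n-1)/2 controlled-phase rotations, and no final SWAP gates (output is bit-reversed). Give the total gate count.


Hadamard gates: 5
Controlled rotations: n*(n-1)/2 = 5*4/2 = 10
SWAP gates: 0 (omitted)
Total = 5 + 10
= 15

15


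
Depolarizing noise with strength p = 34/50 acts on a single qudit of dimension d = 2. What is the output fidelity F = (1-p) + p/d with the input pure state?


F = (1-p) + p/d
= (1 - 0.6800) + 0.6800/2
= 0.3200 + 0.3400
= 0.6600

0.6600


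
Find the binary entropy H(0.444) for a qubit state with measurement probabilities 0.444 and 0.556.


S = -p*log2(p) - (1-p)*log2(1-p)
p = 0.4440, 1-p = 0.5560
= -0.4440 * log2(0.4440) - 0.5560 * log2(0.5560)
= -(-0.5201) - (-0.4708)
= 0.9909

0.9909


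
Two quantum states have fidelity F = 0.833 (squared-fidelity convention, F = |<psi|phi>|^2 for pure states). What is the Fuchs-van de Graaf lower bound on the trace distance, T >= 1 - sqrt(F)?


Fuchs-van de Graaf (squared-fidelity convention): 1 - sqrt(F) <= T <= sqrt(1 - F).
Lower bound: T >= 1 - sqrt(F)
sqrt(F) = sqrt(0.833) = 0.9127
T >= 1 - 0.9127
T >= 0.0873

0.0873


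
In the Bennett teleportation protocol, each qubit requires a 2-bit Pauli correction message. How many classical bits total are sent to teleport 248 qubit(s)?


Quantum teleportation requires 2 classical bits per qubit teleported.
248 qubit(s) -> 2 * 248 = 496 classical bits

496


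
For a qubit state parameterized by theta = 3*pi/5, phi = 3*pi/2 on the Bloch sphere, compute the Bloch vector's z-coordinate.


theta = 1.8850, phi = 4.7124
r_z = cos(theta) = -0.3090

-0.3090


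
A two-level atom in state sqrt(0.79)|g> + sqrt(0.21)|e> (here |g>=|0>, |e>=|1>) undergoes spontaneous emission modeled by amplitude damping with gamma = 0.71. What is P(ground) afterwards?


For amplitude damping with parameter gamma on state sqrt(a)|0> + sqrt(b)|1>:
alpha^2 = 0.79, beta^2 = 0.21
P(|0>) = alpha^2 + gamma * beta^2
= 0.79 + 0.71 * 0.21
= 0.79 + 0.1491
= 0.9391

0.9391


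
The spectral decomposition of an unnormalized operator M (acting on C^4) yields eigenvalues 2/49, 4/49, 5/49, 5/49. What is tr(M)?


tr(M) = sum of eigenvalues
= 2/49 + 4/49 + 5/49 + 5/49
= 16/49
= 0.3265

0.3265


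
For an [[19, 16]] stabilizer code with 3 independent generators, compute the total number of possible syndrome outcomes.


Each stabilizer generator gives a binary (+1 or -1) measurement outcome.
With 3 independent generators:
Total syndromes = 2^3
= 8

8


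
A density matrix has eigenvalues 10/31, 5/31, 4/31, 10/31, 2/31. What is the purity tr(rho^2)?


tr(rho^2) = sum of eigenvalues squared
= (10/31)^2 + (5/31)^2 + (4/31)^2 + (10/31)^2 + (2/31)^2
= (100 + 25 + 16 + 100 + 4) / 961
= 245/961
= 0.2549

0.2549


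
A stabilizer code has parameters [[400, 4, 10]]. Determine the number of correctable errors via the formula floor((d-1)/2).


Code parameters: [[400, 4, 10]], distance d = 10.
Number of correctable errors = floor((d-1)/2)
= floor((10 - 1)/2)
= floor(9/2)
= 4

4


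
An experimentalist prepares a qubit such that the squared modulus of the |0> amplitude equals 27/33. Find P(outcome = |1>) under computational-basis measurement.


|alpha|^2 = 27/33 = 0.8182
|beta|^2 = 1 - 27/33 = 6/33 = 0.1818
P(|1>) = |beta|^2 = 0.1818

0.1818


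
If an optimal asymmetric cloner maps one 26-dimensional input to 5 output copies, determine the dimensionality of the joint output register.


Output space = H^(tensor 5) where dim(H) = 26
dim = 26^5
= 676 (after 2 factors)
= 17576 (after 3 factors)
= 456976 (after 4 factors)
= 11881376 (after 5 factors)
= 11881376

11881376


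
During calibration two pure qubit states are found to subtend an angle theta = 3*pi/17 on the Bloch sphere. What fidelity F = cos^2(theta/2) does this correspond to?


For states separated by angle theta on Bloch sphere:
F = cos^2(theta/2)
theta = 3*pi/17 = 0.5544
theta/2 = 0.2772
cos(theta/2) = 0.9618
F = 0.9251

0.9251


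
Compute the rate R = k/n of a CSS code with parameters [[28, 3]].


Code rate R = k/n
= 3/28
= 0.1071

0.1071


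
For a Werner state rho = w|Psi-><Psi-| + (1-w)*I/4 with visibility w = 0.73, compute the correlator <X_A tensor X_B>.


|Psi-> = (|01> - |10>)/sqrt(2)
For the pure Bell state, <X_A X_B> = -1 (Bell-state Pauli correlator).
The maximally-mixed part I/4 has tr(I/4 * P tensor P) = 0 for any traceless Pauli P.
So <X_A X_B>_rho = w * (-1) + (1 - w) * 0
= 0.73 * (-1)
= -0.7300

-0.7300


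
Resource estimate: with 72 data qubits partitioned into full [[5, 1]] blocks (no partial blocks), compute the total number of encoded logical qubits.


Each code block uses 5 physical qubits for 1 logical qubit(s).
Number of complete blocks = floor(72 / 5) = 14
Logical qubits = 14 * 1
= 14

14


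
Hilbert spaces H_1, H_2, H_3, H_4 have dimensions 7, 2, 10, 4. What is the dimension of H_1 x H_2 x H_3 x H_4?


dim(H_1 x H_2 x H_3 x H_4) = 7 * 2 * 10 * 4
= 14 * 10 * 4
= 140 * 4
= 560

560


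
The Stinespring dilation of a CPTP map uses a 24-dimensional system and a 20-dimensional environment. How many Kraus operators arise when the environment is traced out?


Tracing out the environment in an orthonormal basis {|i>_E} gives Kraus operators K_i = <i|_E U |0>_E.
Number of Kraus operators = dim(H_env) = d_env
= 20

20


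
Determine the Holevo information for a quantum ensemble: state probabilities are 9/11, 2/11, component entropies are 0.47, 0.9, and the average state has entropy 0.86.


chi = S(rho) - sum_i p_i * S(rho_i)
Weighted entropy = 9/11 * 0.47 + 2/11 * 0.9
= 0.5482
chi = 0.86 - 0.5482
= 0.3118

0.3118


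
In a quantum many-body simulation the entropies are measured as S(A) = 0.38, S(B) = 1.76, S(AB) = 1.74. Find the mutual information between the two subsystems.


I(A:B) = S(A) + S(B) - S(AB)
= 0.38 + 1.76 - 1.74
= 0.4000

0.4000


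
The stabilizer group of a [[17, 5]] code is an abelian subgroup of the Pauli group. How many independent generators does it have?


For an [[n,k]] stabilizer code:
Number of stabilizer generators = n - k
= 17 - 5
= 12

12


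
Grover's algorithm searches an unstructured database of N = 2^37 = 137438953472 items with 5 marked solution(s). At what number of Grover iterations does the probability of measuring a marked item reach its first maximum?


After j Grover iterations the success probability is P(j) = sin^2((2j+1)*theta), where sin(theta) = sqrt(k/N).
N = 2^37 = 137438953472, k = 5
sin(theta) = sqrt(k/N) = 6.031565972e-06
theta = arcsin(sqrt(k/N)) = 6.031565972e-06 rad
P(j) reaches its first maximum when (2j+1)*theta is as close as possible to pi/2, i.e. j = round(pi/(4*theta) - 1/2).
pi/(4*theta) - 1/2 = 130214.1353
(For comparison, the common estimate pi/4 * sqrt(N/k) = 130214.6353; the exact maximiser is used here.)
Optimal iterations = 130214

130214


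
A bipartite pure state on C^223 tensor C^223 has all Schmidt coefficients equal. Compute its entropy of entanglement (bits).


For a maximally entangled state in d x d:
S = log2(d) = log2(223)
= 7.8009

7.8009


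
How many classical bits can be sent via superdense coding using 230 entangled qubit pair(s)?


Superdense coding allows 2 classical bits per shared entangled pair.
230 pair(s) -> 2 * 230 = 460 classical bits

460


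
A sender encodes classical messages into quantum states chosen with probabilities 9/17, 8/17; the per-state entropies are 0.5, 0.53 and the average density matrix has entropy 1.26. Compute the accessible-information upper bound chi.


chi = S(rho) - sum_i p_i * S(rho_i)
Weighted entropy = 9/17 * 0.5 + 8/17 * 0.53
= 0.5141
chi = 1.26 - 0.5141
= 0.7459

0.7459


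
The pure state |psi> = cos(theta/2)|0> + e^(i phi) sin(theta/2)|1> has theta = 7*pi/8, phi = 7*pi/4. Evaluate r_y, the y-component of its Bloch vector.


theta = 2.7489, phi = 5.4978
r_y = sin(theta)*sin(phi) = 0.3827 * -0.7071
r_y = -0.2706

-0.2706


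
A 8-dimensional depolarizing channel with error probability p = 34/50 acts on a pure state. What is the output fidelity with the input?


F = (1-p) + p/d
= (1 - 0.6800) + 0.6800/8
= 0.3200 + 0.0850
= 0.4050

0.4050


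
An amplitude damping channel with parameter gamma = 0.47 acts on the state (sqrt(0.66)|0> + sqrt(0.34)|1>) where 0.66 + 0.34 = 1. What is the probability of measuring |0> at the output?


For amplitude damping with parameter gamma on state sqrt(a)|0> + sqrt(b)|1>:
alpha^2 = 0.66, beta^2 = 0.34
P(|0>) = alpha^2 + gamma * beta^2
= 0.66 + 0.47 * 0.34
= 0.66 + 0.1598
= 0.8198

0.8198


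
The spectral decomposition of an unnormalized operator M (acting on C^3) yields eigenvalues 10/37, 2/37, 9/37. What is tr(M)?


tr(M) = sum of eigenvalues
= 10/37 + 2/37 + 9/37
= 21/37
= 0.5676

0.5676


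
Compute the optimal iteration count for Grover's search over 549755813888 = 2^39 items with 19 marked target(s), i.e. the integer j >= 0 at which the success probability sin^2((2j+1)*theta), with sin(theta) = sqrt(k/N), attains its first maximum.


After j Grover iterations the success probability is P(j) = sin^2((2j+1)*theta), where sin(theta) = sqrt(k/N).
N = 2^39 = 549755813888, k = 19
sin(theta) = sqrt(k/N) = 5.87884331e-06
theta = arcsin(sqrt(k/N)) = 5.87884331e-06 rad
P(j) reaches its first maximum when (2j+1)*theta is as close as possible to pi/2, i.e. j = round(pi/(4*theta) - 1/2).
pi/(4*theta) - 1/2 = 133596.8970
(For comparison, the common estimate pi/4 * sqrt(N/k) = 133597.3970; the exact maximiser is used here.)
Optimal iterations = 133597

133597


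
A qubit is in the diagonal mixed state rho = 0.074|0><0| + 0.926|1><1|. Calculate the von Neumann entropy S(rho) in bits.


S = -p*log2(p) - (1-p)*log2(1-p)
p = 0.0740, 1-p = 0.9260
= -0.0740 * log2(0.0740) - 0.9260 * log2(0.9260)
= -(-0.2780) - (-0.1027)
= 0.3807

0.3807


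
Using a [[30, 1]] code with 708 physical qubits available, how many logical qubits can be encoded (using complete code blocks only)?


Each code block uses 30 physical qubits for 1 logical qubit(s).
Number of complete blocks = floor(708 / 30) = 23
Logical qubits = 23 * 1
= 23

23


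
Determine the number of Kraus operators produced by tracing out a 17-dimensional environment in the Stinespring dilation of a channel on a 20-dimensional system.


Tracing out the environment in an orthonormal basis {|i>_E} gives Kraus operators K_i = <i|_E U |0>_E.
Number of Kraus operators = dim(H_env) = d_env
= 17

17


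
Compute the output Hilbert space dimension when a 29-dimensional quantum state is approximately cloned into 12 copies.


Output space = H^(tensor 12) where dim(H) = 29
dim = 29^12
= 841 (after 2 factors)
= 24389 (after 3 factors)
= 707281 (after 4 factors)
= 20511149 (after 5 factors)
= 594823321 (after 6 factors)
= 17249876309 (after 7 factors)
= 500246412961 (after 8 factors)
= 14507145975869 (after 9 factors)
= 420707233300201 (after 10 factors)
= 12200509765705829 (after 11 factors)
= 353814783205469041 (after 12 factors)
= 353814783205469041

353814783205469041


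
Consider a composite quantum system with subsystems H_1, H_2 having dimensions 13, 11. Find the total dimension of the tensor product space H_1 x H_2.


dim(H_1 x H_2) = 13 * 11
= 143

143


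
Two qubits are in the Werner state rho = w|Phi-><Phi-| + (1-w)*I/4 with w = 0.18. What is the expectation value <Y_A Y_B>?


|Phi-> = (|00> - |11>)/sqrt(2)
For the pure Bell state, <Y_A Y_B> = +1 (Bell-state Pauli correlator).
The maximally-mixed part I/4 has tr(I/4 * P tensor P) = 0 for any traceless Pauli P.
So <Y_A Y_B>_rho = w * (+1) + (1 - w) * 0
= 0.18 * (+1)
= 0.1800

0.1800


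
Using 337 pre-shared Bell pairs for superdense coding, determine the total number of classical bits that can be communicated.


Superdense coding allows 2 classical bits per shared entangled pair.
337 pair(s) -> 2 * 337 = 674 classical bits

674


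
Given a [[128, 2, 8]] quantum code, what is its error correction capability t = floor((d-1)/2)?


Code parameters: [[128, 2, 8]], distance d = 8.
Number of correctable errors = floor((d-1)/2)
= floor((8 - 1)/2)
= floor(7/2)
= 3

3


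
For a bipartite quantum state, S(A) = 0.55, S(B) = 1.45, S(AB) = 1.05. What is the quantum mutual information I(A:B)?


I(A:B) = S(A) + S(B) - S(AB)
= 0.55 + 1.45 - 1.05
= 0.9500

0.9500


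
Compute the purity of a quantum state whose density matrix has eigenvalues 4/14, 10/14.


tr(rho^2) = sum of eigenvalues squared
= (4/14)^2 + (10/14)^2
= (16 + 100) / 196
= 116/196
= 0.5918

0.5918


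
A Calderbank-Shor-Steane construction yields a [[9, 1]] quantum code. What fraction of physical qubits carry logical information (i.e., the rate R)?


Code rate R = k/n
= 1/9
= 0.1111

0.1111


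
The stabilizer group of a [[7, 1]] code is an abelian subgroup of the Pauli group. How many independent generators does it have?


For an [[n,k]] stabilizer code:
Number of stabilizer generators = n - k
= 7 - 1
= 6

6


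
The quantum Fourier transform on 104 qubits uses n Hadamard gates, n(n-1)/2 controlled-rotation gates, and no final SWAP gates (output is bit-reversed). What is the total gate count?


Hadamard gates: 104
Controlled rotations: n*(n-1)/2 = 104*103/2 = 5356
SWAP gates: 0 (omitted)
Total = 104 + 5356
= 5460

5460


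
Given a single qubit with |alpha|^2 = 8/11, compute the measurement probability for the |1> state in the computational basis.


|alpha|^2 = 8/11 = 0.7273
|beta|^2 = 1 - 8/11 = 3/11 = 0.2727
P(|1>) = |beta|^2 = 0.2727

0.2727


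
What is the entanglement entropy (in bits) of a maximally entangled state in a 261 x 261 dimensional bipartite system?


For a maximally entangled state in d x d:
S = log2(d) = log2(261)
= 8.0279

8.0279


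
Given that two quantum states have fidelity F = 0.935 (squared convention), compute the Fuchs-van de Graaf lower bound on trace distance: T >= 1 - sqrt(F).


Fuchs-van de Graaf (squared-fidelity convention): 1 - sqrt(F) <= T <= sqrt(1 - F).
Lower bound: T >= 1 - sqrt(F)
sqrt(F) = sqrt(0.935) = 0.9670
T >= 1 - 0.9670
T >= 0.0330

0.0330


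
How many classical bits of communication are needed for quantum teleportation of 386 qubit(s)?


Quantum teleportation requires 2 classical bits per qubit teleported.
386 qubit(s) -> 2 * 386 = 772 classical bits

772


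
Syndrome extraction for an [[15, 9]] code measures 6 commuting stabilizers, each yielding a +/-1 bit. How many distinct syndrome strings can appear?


Each stabilizer generator gives a binary (+1 or -1) measurement outcome.
With 6 independent generators:
Total syndromes = 2^6
= 64

64


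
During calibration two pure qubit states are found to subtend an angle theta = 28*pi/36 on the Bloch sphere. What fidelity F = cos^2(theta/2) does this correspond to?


For states separated by angle theta on Bloch sphere:
F = cos^2(theta/2)
theta = 28*pi/36 = 2.4435
theta/2 = 1.2217
cos(theta/2) = 0.3420
F = 0.1170

0.1170


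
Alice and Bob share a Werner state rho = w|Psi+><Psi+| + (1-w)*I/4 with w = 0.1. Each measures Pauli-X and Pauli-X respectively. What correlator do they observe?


|Psi+> = (|01> + |10>)/sqrt(2)
For the pure Bell state, <X_A X_B> = +1 (Bell-state Pauli correlator).
The maximally-mixed part I/4 has tr(I/4 * P tensor P) = 0 for any traceless Pauli P.
So <X_A X_B>_rho = w * (+1) + (1 - w) * 0
= 0.1 * (+1)
= 0.1000

0.1000


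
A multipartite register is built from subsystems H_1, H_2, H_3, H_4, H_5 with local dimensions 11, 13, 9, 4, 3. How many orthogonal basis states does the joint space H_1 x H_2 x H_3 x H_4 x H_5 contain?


dim(H_1 x H_2 x H_3 x H_4 x H_5) = 11 * 13 * 9 * 4 * 3
= 143 * 9 * 4 * 3
= 1287 * 4 * 3
= 5148 * 3
= 15444

15444


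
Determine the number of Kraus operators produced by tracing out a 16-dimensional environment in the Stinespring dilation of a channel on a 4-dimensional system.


Tracing out the environment in an orthonormal basis {|i>_E} gives Kraus operators K_i = <i|_E U |0>_E.
Number of Kraus operators = dim(H_env) = d_env
= 16

16


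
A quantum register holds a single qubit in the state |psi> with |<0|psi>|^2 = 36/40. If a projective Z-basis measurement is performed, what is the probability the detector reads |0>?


|alpha|^2 = 36/40 = 0.9000
|beta|^2 = 1 - 36/40 = 4/40 = 0.1000
P(|0>) = |alpha|^2 = 0.9000

0.9000


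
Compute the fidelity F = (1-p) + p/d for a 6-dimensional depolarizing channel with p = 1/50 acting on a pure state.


F = (1-p) + p/d
= (1 - 0.0200) + 0.0200/6
= 0.9800 + 0.0033
= 0.9833

0.9833


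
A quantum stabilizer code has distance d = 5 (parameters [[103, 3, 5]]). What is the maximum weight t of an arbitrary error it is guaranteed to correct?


Code parameters: [[103, 3, 5]], distance d = 5.
Number of correctable errors = floor((d-1)/2)
= floor((5 - 1)/2)
= floor(4/2)
= 2

2


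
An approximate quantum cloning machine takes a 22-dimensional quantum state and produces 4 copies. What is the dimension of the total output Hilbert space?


Output space = H^(tensor 4) where dim(H) = 22
dim = 22^4
= 484 (after 2 factors)
= 10648 (after 3 factors)
= 234256 (after 4 factors)
= 234256

234256


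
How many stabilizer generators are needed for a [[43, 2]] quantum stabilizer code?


For an [[n,k]] stabilizer code:
Number of stabilizer generators = n - k
= 43 - 2
= 41

41


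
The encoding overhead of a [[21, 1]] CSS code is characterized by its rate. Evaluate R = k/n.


Code rate R = k/n
= 1/21
= 0.0476

0.0476


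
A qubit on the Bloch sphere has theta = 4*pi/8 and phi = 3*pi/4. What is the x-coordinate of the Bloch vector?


theta = 1.5708, phi = 2.3562
r_x = sin(theta)*cos(phi) = 1.0000 * -0.7071
r_x = -0.7071

-0.7071


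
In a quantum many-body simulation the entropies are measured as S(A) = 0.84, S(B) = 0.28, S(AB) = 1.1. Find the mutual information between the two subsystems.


I(A:B) = S(A) + S(B) - S(AB)
= 0.84 + 0.28 - 1.1
= 0.0200

0.0200


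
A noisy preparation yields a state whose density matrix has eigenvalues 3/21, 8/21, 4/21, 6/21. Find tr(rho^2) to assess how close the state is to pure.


tr(rho^2) = sum of eigenvalues squared
= (3/21)^2 + (8/21)^2 + (4/21)^2 + (6/21)^2
= (9 + 64 + 16 + 36) / 441
= 125/441
= 0.2834

0.2834


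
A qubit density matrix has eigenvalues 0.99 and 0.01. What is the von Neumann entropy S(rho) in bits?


S = -p*log2(p) - (1-p)*log2(1-p)
p = 0.9900, 1-p = 0.0100
= -0.9900 * log2(0.9900) - 0.0100 * log2(0.0100)
= -(-0.0144) - (-0.0664)
= 0.0808

0.0808


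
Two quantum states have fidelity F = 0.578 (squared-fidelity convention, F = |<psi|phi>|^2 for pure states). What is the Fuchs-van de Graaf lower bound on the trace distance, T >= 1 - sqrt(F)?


Fuchs-van de Graaf (squared-fidelity convention): 1 - sqrt(F) <= T <= sqrt(1 - F).
Lower bound: T >= 1 - sqrt(F)
sqrt(F) = sqrt(0.578) = 0.7603
T >= 1 - 0.7603
T >= 0.2397

0.2397


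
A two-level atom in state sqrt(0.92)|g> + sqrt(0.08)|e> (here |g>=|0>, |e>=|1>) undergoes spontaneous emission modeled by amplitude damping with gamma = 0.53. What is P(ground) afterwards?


For amplitude damping with parameter gamma on state sqrt(a)|0> + sqrt(b)|1>:
alpha^2 = 0.92, beta^2 = 0.08
P(|0>) = alpha^2 + gamma * beta^2
= 0.92 + 0.53 * 0.08
= 0.92 + 0.0424
= 0.9624

0.9624


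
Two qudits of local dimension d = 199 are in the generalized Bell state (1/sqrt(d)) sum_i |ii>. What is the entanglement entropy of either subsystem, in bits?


For a maximally entangled state in d x d:
S = log2(d) = log2(199)
= 7.6366

7.6366


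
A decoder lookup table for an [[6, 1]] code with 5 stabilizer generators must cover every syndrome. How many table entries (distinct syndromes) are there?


Each stabilizer generator gives a binary (+1 or -1) measurement outcome.
With 5 independent generators:
Total syndromes = 2^5
= 32

32


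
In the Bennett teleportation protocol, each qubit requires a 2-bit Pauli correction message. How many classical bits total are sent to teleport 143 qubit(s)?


Quantum teleportation requires 2 classical bits per qubit teleported.
143 qubit(s) -> 2 * 143 = 286 classical bits

286


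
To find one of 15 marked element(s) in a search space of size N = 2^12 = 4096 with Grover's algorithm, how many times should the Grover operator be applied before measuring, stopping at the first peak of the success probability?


After j Grover iterations the success probability is P(j) = sin^2((2j+1)*theta), where sin(theta) = sqrt(k/N).
N = 2^12 = 4096, k = 15
sin(theta) = sqrt(k/N) = 0.06051536478
theta = arcsin(sqrt(k/N)) = 0.06055236143 rad
P(j) reaches its first maximum when (2j+1)*theta is as close as possible to pi/2, i.e. j = round(pi/(4*theta) - 1/2).
pi/(4*theta) - 1/2 = 12.4706
(For comparison, the common estimate pi/4 * sqrt(N/k) = 12.9785; the exact maximiser is used here.)
Optimal iterations = 12

12


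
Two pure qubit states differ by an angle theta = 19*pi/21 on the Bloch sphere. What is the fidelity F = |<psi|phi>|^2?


For states separated by angle theta on Bloch sphere:
F = cos^2(theta/2)
theta = 19*pi/21 = 2.8424
theta/2 = 1.4212
cos(theta/2) = 0.1490
F = 0.0222

0.0222


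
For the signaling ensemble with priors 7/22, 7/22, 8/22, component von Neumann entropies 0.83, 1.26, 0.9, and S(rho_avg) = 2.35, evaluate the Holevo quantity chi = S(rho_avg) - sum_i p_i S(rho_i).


chi = S(rho) - sum_i p_i * S(rho_i)
Weighted entropy = 7/22 * 0.83 + 7/22 * 1.26 + 8/22 * 0.9
= 0.9923
chi = 2.35 - 0.9923
= 1.3577

1.3577


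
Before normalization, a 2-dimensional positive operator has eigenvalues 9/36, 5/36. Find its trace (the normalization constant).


tr(M) = sum of eigenvalues
= 9/36 + 5/36
= 14/36
= 0.3889

0.3889


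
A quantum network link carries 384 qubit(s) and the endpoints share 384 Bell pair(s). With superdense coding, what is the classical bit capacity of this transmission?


Superdense coding allows 2 classical bits per shared entangled pair.
384 pair(s) -> 2 * 384 = 768 classical bits

768


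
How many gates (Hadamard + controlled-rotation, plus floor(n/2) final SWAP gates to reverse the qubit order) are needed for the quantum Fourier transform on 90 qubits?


Hadamard gates: 90
Controlled rotations: n*(n-1)/2 = 90*89/2 = 4005
SWAP gates: floor(n/2) = floor(90/2) = 45
Total = 90 + 4005 + 45
= 4140

4140


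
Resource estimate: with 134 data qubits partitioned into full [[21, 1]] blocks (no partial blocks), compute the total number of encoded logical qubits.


Each code block uses 21 physical qubits for 1 logical qubit(s).
Number of complete blocks = floor(134 / 21) = 6
Logical qubits = 6 * 1
= 6

6


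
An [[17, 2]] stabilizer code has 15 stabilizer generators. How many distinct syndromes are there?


Each stabilizer generator gives a binary (+1 or -1) measurement outcome.
With 15 independent generators:
Total syndromes = 2^15
= 32768

32768


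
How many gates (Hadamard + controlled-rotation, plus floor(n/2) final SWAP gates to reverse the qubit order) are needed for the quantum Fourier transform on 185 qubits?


Hadamard gates: 185
Controlled rotations: n*(n-1)/2 = 185*184/2 = 17020
SWAP gates: floor(n/2) = floor(185/2) = 92
Total = 185 + 17020 + 92
= 17297

17297


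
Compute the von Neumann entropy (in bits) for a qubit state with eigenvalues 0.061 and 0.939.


S = -p*log2(p) - (1-p)*log2(1-p)
p = 0.0610, 1-p = 0.9390
= -0.0610 * log2(0.0610) - 0.9390 * log2(0.9390)
= -(-0.2461) - (-0.0853)
= 0.3314

0.3314


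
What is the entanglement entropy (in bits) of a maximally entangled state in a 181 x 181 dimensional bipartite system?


For a maximally entangled state in d x d:
S = log2(d) = log2(181)
= 7.4998

7.4998


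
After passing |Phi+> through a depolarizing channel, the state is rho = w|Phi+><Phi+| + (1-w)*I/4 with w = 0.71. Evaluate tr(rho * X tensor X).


|Phi+> = (|00> + |11>)/sqrt(2)
For the pure Bell state, <X_A X_B> = +1 (Bell-state Pauli correlator).
The maximally-mixed part I/4 has tr(I/4 * P tensor P) = 0 for any traceless Pauli P.
So <X_A X_B>_rho = w * (+1) + (1 - w) * 0
= 0.71 * (+1)
= 0.7100

0.7100


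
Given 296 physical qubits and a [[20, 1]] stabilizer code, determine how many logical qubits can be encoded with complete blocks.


Each code block uses 20 physical qubits for 1 logical qubit(s).
Number of complete blocks = floor(296 / 20) = 14
Logical qubits = 14 * 1
= 14

14


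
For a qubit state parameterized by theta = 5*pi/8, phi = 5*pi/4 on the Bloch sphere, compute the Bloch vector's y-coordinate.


theta = 1.9635, phi = 3.9270
r_y = sin(theta)*sin(phi) = 0.9239 * -0.7071
r_y = -0.6533

-0.6533


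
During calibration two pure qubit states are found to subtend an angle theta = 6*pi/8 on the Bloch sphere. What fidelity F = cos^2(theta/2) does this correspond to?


For states separated by angle theta on Bloch sphere:
F = cos^2(theta/2)
theta = 6*pi/8 = 2.3562
theta/2 = 1.1781
cos(theta/2) = 0.3827
F = 0.1464

0.1464


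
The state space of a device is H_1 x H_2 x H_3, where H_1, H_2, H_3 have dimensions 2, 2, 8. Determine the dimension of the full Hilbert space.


dim(H_1 x H_2 x H_3) = 2 * 2 * 8
= 4 * 8
= 32

32


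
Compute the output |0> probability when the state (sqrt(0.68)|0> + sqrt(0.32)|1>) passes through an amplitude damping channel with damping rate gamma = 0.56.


For amplitude damping with parameter gamma on state sqrt(a)|0> + sqrt(b)|1>:
alpha^2 = 0.68, beta^2 = 0.32
P(|0>) = alpha^2 + gamma * beta^2
= 0.68 + 0.56 * 0.32
= 0.68 + 0.1792
= 0.8592

0.8592


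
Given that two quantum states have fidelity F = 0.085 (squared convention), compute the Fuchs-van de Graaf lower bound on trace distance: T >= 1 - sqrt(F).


Fuchs-van de Graaf (squared-fidelity convention): 1 - sqrt(F) <= T <= sqrt(1 - F).
Lower bound: T >= 1 - sqrt(F)
sqrt(F) = sqrt(0.085) = 0.2915
T >= 1 - 0.2915
T >= 0.7085

0.7085


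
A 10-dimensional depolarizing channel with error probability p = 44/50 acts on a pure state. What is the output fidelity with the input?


F = (1-p) + p/d
= (1 - 0.8800) + 0.8800/10
= 0.1200 + 0.0880
= 0.2080

0.2080


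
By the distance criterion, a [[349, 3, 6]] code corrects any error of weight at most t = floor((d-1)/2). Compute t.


Code parameters: [[349, 3, 6]], distance d = 6.
Number of correctable errors = floor((d-1)/2)
= floor((6 - 1)/2)
= floor(5/2)
= 2

2


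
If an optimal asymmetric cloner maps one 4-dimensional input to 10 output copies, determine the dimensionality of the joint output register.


Output space = H^(tensor 10) where dim(H) = 4
dim = 4^10
= 16 (after 2 factors)
= 64 (after 3 factors)
= 256 (after 4 factors)
= 1024 (after 5 factors)
= 4096 (after 6 factors)
= 16384 (after 7 factors)
= 65536 (after 8 factors)
= 262144 (after 9 factors)
= 1048576 (after 10 factors)
= 1048576

1048576


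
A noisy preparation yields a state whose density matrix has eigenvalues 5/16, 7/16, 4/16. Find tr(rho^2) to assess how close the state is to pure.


tr(rho^2) = sum of eigenvalues squared
= (5/16)^2 + (7/16)^2 + (4/16)^2
= (25 + 49 + 16) / 256
= 90/256
= 0.3516

0.3516


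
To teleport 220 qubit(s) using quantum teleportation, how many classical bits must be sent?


Quantum teleportation requires 2 classical bits per qubit teleported.
220 qubit(s) -> 2 * 220 = 440 classical bits

440


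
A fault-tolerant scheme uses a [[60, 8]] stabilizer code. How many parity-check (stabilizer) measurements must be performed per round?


For an [[n,k]] stabilizer code:
Number of stabilizer generators = n - k
= 60 - 8
= 52

52


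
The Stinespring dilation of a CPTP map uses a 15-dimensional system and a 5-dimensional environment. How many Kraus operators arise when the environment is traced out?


Tracing out the environment in an orthonormal basis {|i>_E} gives Kraus operators K_i = <i|_E U |0>_E.
Number of Kraus operators = dim(H_env) = d_env
= 5

5


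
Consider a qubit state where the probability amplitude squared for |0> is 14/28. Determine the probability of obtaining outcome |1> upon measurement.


|alpha|^2 = 14/28 = 0.5000
|beta|^2 = 1 - 14/28 = 14/28 = 0.5000
P(|1>) = |beta|^2 = 0.5000

0.5000


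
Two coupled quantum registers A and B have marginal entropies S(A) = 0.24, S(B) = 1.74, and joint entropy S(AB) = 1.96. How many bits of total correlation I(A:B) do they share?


I(A:B) = S(A) + S(B) - S(AB)
= 0.24 + 1.74 - 1.96
= 0.0200

0.0200


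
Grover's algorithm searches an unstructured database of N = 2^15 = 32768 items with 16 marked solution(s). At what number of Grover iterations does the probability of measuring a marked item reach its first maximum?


After j Grover iterations the success probability is P(j) = sin^2((2j+1)*theta), where sin(theta) = sqrt(k/N).
N = 2^15 = 32768, k = 16
sin(theta) = sqrt(k/N) = 0.02209708691
theta = arcsin(sqrt(k/N)) = 0.02209888557 rad
P(j) reaches its first maximum when (2j+1)*theta is as close as possible to pi/2, i.e. j = round(pi/(4*theta) - 1/2).
pi/(4*theta) - 1/2 = 35.0402
(For comparison, the common estimate pi/4 * sqrt(N/k) = 35.5431; the exact maximiser is used here.)
Optimal iterations = 35

35


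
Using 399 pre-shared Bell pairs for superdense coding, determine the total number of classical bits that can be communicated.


Superdense coding allows 2 classical bits per shared entangled pair.
399 pair(s) -> 2 * 399 = 798 classical bits

798


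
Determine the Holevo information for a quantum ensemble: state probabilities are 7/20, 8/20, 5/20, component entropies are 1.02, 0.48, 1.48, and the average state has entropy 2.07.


chi = S(rho) - sum_i p_i * S(rho_i)
Weighted entropy = 7/20 * 1.02 + 8/20 * 0.48 + 5/20 * 1.48
= 0.9190
chi = 2.07 - 0.9190
= 1.1510

1.1510


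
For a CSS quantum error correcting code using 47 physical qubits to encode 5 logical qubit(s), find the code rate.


Code rate R = k/n
= 5/47
= 0.1064

0.1064


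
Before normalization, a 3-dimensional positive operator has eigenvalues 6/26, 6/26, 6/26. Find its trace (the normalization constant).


tr(M) = sum of eigenvalues
= 6/26 + 6/26 + 6/26
= 18/26
= 0.6923

0.6923


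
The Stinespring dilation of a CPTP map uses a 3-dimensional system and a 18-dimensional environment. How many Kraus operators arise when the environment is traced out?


Tracing out the environment in an orthonormal basis {|i>_E} gives Kraus operators K_i = <i|_E U |0>_E.
Number of Kraus operators = dim(H_env) = d_env
= 18

18


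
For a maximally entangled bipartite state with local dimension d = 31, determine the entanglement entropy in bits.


For a maximally entangled state in d x d:
S = log2(d) = log2(31)
= 4.9542

4.9542


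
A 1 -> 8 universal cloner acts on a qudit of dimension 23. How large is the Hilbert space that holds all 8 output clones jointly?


Output space = H^(tensor 8) where dim(H) = 23
dim = 23^8
= 529 (after 2 factors)
= 12167 (after 3 factors)
= 279841 (after 4 factors)
= 6436343 (after 5 factors)
= 148035889 (after 6 factors)
= 3404825447 (after 7 factors)
= 78310985281 (after 8 factors)
= 78310985281

78310985281


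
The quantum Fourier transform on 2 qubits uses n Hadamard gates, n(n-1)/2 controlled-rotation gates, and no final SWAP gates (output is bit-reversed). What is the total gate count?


Hadamard gates: 2
Controlled rotations: n*(n-1)/2 = 2*1/2 = 1
SWAP gates: 0 (omitted)
Total = 2 + 1
= 3

3


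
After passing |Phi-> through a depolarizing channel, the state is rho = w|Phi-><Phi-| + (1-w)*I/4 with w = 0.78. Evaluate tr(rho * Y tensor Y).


|Phi-> = (|00> - |11>)/sqrt(2)
For the pure Bell state, <Y_A Y_B> = +1 (Bell-state Pauli correlator).
The maximally-mixed part I/4 has tr(I/4 * P tensor P) = 0 for any traceless Pauli P.
So <Y_A Y_B>_rho = w * (+1) + (1 - w) * 0
= 0.78 * (+1)
= 0.7800

0.7800


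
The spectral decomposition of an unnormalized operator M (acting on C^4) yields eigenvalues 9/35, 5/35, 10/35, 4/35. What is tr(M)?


tr(M) = sum of eigenvalues
= 9/35 + 5/35 + 10/35 + 4/35
= 28/35
= 0.8000

0.8000


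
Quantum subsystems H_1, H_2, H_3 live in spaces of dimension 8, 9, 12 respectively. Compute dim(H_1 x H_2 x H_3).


dim(H_1 x H_2 x H_3) = 8 * 9 * 12
= 72 * 12
= 864

864


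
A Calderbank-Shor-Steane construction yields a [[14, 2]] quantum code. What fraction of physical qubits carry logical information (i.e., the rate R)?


Code rate R = k/n
= 2/14
= 0.1429

0.1429


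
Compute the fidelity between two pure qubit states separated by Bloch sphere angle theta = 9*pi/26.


For states separated by angle theta on Bloch sphere:
F = cos^2(theta/2)
theta = 9*pi/26 = 1.0875
theta/2 = 0.5437
cos(theta/2) = 0.8558
F = 0.7324

0.7324


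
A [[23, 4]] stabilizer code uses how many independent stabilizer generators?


For an [[n,k]] stabilizer code:
Number of stabilizer generators = n - k
= 23 - 4
= 19

19


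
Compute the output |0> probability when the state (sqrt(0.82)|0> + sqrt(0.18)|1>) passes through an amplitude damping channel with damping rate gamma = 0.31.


For amplitude damping with parameter gamma on state sqrt(a)|0> + sqrt(b)|1>:
alpha^2 = 0.82, beta^2 = 0.18
P(|0>) = alpha^2 + gamma * beta^2
= 0.82 + 0.31 * 0.18
= 0.82 + 0.0558
= 0.8758

0.8758


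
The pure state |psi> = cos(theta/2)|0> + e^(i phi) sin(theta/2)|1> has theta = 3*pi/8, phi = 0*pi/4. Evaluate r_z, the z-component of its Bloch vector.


theta = 1.1781, phi = 0.0000
r_z = cos(theta) = 0.3827

0.3827


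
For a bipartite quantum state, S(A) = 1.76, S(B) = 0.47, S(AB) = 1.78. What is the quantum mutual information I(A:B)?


I(A:B) = S(A) + S(B) - S(AB)
= 1.76 + 0.47 - 1.78
= 0.4500

0.4500


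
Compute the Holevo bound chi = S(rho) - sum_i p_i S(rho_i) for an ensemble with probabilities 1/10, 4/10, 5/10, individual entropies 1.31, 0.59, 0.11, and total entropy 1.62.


chi = S(rho) - sum_i p_i * S(rho_i)
Weighted entropy = 1/10 * 1.31 + 4/10 * 0.59 + 5/10 * 0.11
= 0.4220
chi = 1.62 - 0.4220
= 1.1980

1.1980


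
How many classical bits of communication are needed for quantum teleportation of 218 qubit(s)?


Quantum teleportation requires 2 classical bits per qubit teleported.
218 qubit(s) -> 2 * 218 = 436 classical bits

436


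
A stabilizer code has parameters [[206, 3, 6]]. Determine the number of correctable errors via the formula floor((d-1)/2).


Code parameters: [[206, 3, 6]], distance d = 6.
Number of correctable errors = floor((d-1)/2)
= floor((6 - 1)/2)
= floor(5/2)
= 2

2


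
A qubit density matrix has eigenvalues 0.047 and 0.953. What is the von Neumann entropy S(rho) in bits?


S = -p*log2(p) - (1-p)*log2(1-p)
p = 0.0470, 1-p = 0.9530
= -0.0470 * log2(0.0470) - 0.9530 * log2(0.9530)
= -(-0.2073) - (-0.0662)
= 0.2735

0.2735


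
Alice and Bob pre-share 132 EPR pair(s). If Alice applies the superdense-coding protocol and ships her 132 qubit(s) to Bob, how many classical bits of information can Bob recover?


Superdense coding allows 2 classical bits per shared entangled pair.
132 pair(s) -> 2 * 132 = 264 classical bits

264


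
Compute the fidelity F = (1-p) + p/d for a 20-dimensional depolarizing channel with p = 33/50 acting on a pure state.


F = (1-p) + p/d
= (1 - 0.6600) + 0.6600/20
= 0.3400 + 0.0330
= 0.3730

0.3730


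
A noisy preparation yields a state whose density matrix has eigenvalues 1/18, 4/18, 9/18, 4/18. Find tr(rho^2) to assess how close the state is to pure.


tr(rho^2) = sum of eigenvalues squared
= (1/18)^2 + (4/18)^2 + (9/18)^2 + (4/18)^2
= (1 + 16 + 81 + 16) / 324
= 114/324
= 0.3519

0.3519


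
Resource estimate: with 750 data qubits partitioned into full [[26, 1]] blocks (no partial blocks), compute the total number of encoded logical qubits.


Each code block uses 26 physical qubits for 1 logical qubit(s).
Number of complete blocks = floor(750 / 26) = 28
Logical qubits = 28 * 1
= 28

28


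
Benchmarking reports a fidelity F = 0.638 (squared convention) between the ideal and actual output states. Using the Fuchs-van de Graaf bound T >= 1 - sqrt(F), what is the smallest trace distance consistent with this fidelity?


Fuchs-van de Graaf (squared-fidelity convention): 1 - sqrt(F) <= T <= sqrt(1 - F).
Lower bound: T >= 1 - sqrt(F)
sqrt(F) = sqrt(0.638) = 0.7987
T >= 1 - 0.7987
T >= 0.2013

0.2013


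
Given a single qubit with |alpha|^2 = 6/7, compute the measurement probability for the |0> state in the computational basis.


|alpha|^2 = 6/7 = 0.8571
|beta|^2 = 1 - 6/7 = 1/7 = 0.1429
P(|0>) = |alpha|^2 = 0.8571

0.8571


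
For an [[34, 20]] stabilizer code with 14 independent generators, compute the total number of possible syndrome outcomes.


Each stabilizer generator gives a binary (+1 or -1) measurement outcome.
With 14 independent generators:
Total syndromes = 2^14
= 16384

16384


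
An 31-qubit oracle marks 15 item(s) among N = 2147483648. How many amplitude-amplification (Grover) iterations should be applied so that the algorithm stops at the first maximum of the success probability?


After j Grover iterations the success probability is P(j) = sin^2((2j+1)*theta), where sin(theta) = sqrt(k/N).
N = 2^31 = 2147483648, k = 15
sin(theta) = sqrt(k/N) = 8.35758297e-05
theta = arcsin(sqrt(k/N)) = 8.357582979e-05 rad
P(j) reaches its first maximum when (2j+1)*theta is as close as possible to pi/2, i.e. j = round(pi/(4*theta) - 1/2).
pi/(4*theta) - 1/2 = 9396.9318
(For comparison, the common estimate pi/4 * sqrt(N/k) = 9397.4318; the exact maximiser is used here.)
Optimal iterations = 9397

9397


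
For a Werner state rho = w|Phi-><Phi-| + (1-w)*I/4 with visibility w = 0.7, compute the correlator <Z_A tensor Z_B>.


|Phi-> = (|00> - |11>)/sqrt(2)
For the pure Bell state, <Z_A Z_B> = +1 (Bell-state Pauli correlator).
The maximally-mixed part I/4 has tr(I/4 * P tensor P) = 0 for any traceless Pauli P.
So <Z_A Z_B>_rho = w * (+1) + (1 - w) * 0
= 0.7 * (+1)
= 0.7000

0.7000


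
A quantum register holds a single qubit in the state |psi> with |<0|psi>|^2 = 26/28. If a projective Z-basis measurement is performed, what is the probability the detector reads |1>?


|alpha|^2 = 26/28 = 0.9286
|beta|^2 = 1 - 26/28 = 2/28 = 0.0714
P(|1>) = |beta|^2 = 0.0714

0.0714


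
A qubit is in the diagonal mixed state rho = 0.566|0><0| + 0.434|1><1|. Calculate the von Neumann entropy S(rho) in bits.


S = -p*log2(p) - (1-p)*log2(1-p)
p = 0.5660, 1-p = 0.4340
= -0.5660 * log2(0.5660) - 0.4340 * log2(0.4340)
= -(-0.4648) - (-0.5226)
= 0.9874

0.9874


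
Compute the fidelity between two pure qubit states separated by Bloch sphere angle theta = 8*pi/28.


For states separated by angle theta on Bloch sphere:
F = cos^2(theta/2)
theta = 8*pi/28 = 0.8976
theta/2 = 0.4488
cos(theta/2) = 0.9010
F = 0.8117

0.8117


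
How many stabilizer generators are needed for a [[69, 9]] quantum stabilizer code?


For an [[n,k]] stabilizer code:
Number of stabilizer generators = n - k
= 69 - 9
= 60

60


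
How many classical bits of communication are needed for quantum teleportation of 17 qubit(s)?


Quantum teleportation requires 2 classical bits per qubit teleported.
17 qubit(s) -> 2 * 17 = 34 classical bits

34


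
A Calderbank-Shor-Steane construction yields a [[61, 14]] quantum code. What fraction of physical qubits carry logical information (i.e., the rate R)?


Code rate R = k/n
= 14/61
= 0.2295

0.2295


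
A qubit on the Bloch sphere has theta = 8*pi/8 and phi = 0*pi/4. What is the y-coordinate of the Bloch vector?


theta = 3.1416, phi = 0.0000
r_y = sin(theta)*sin(phi) = 0.0000 * 0.0000
r_y = 0.0000

0.0000


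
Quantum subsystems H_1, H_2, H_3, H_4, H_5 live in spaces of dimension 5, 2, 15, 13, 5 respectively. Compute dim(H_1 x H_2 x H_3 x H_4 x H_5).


dim(H_1 x H_2 x H_3 x H_4 x H_5) = 5 * 2 * 15 * 13 * 5
= 10 * 15 * 13 * 5
= 150 * 13 * 5
= 1950 * 5
= 9750

9750
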